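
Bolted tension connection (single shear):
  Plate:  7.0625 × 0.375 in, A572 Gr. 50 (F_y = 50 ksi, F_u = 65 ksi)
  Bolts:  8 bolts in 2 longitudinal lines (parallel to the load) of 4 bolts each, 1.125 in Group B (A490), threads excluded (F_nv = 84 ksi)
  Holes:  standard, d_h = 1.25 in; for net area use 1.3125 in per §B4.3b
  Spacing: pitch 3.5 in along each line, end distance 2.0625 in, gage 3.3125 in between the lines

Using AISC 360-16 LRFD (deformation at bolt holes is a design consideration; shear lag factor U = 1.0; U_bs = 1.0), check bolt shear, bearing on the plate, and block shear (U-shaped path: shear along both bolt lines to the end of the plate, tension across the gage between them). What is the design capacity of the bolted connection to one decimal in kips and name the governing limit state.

211.4 kips (block shear governs)

Bolt shear: A_b = π(1.125)²/4 = 0.99402 in². φR_n = 0.75 × 84 × 0.99402 × 8 × 1 = 501.0 kips.
Bearing (0.375 in plate, F_u = 65 ksi): end bolts L_c = 2.0625 − 1.25/2 = 1.4375, R_n = min(1.2×1.4375×0.375×65, 2.4×1.125×0.375×65) = 42.047 kips/bolt; interior L_c = 3.5 − 1.25 = 2.25, R_n = 65.813 kips/bolt. φR_n = 0.75 × (2×42.047 + 6×65.813) = 359.2 kips.
Block shear: shear path 2×[2.0625+3×3.5] = 2×12.5625 in, A_gv = 9.4219, A_nv = 2×(12.5625 − 3.5×1.3125)×0.375 = 5.9766 in²; tension across gage: (3.3125 − 1×1.3125)×0.375 = 0.75 in². R_n = min(0.6×65×5.9766, 0.6×50×9.4219) + 1.0×65×0.75 = min(233.09, 282.66) + 48.75 = 281.84 kips. φR_n = 0.75 × 281.84 = 211.4 kips.
Governing: min(501.0, 359.2, 211.4) = 211.4 kips → block shear.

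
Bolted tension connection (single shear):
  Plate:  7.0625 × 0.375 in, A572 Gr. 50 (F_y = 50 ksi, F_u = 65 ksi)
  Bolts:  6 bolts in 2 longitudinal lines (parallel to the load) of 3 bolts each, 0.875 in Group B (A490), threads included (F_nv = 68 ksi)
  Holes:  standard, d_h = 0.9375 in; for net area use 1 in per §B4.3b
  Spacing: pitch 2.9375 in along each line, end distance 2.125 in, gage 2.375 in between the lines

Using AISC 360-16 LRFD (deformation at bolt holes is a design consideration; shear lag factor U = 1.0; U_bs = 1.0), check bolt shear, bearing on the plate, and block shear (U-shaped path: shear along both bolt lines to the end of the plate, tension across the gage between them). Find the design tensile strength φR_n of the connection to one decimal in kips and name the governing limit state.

145.8 kips (block shear governs)

Bolt shear: A_b = π(0.875)²/4 = 0.60132 in². φR_n = 0.75 × 68 × 0.60132 × 6 × 1 = 184.0 kips.
Bearing (0.375 in plate, F_u = 65 ksi): end bolts L_c = 2.125 − 0.9375/2 = 1.65625, R_n = min(1.2×1.65625×0.375×65, 2.4×0.875×0.375×65) = 48.445 kips/bolt; interior L_c = 2.9375 − 0.9375 = 2, R_n = 51.188 kips/bolt. φR_n = 0.75 × (2×48.445 + 4×51.188) = 226.2 kips.
Block shear: shear path 2×[2.125+2×2.9375] = 2×8 in, A_gv = 6, A_nv = 2×(8 − 2.5×1)×0.375 = 4.125 in²; tension across gage: (2.375 − 1×1)×0.375 = 0.51563 in². R_n = min(0.6×65×4.125, 0.6×50×6) + 1.0×65×0.51563 = min(160.88, 180) + 33.516 = 194.4 kips. φR_n = 0.75 × 194.4 = 145.8 kips.
Governing: min(184.0, 226.2, 145.8) = 145.8 kips → block shear.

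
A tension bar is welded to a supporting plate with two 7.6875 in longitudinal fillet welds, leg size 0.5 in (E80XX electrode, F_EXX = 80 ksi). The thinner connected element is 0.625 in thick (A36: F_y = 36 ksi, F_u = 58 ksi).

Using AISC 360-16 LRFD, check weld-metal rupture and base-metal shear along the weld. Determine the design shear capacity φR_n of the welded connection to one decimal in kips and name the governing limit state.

195.7 kips (weld metal governs)

Weld metal: throat = 0.707×0.5 = 0.3535 in, L = 2×7.6875 = 15.375 in. φR_n = 0.75 × 0.6 × 80 × 0.3535 × 15.375 = 195.7 kips.
Base metal shear (0.625 in plate): yield φR_n = 1.0×0.6×36×0.625×15.375 = 207.6 kips; rupture φR_n = 0.75×0.6×58×0.625×15.375 = 250.8 kips; take 207.6 kips (yield).
Governing: min(195.7, 207.6) = 195.7 kips → weld metal.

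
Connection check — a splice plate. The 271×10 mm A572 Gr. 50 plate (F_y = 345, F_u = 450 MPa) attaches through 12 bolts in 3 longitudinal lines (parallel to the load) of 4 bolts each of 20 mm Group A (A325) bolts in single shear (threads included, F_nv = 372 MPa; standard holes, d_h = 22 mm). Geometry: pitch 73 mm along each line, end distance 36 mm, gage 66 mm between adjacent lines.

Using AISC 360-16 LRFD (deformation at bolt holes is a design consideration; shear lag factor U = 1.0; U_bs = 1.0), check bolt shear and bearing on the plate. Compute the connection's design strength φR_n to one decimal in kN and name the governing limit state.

Bolt shear: A_b = π(20)²/4 = 314.16 mm². φR_n = 0.75 × 372 × 314.16 × 12 × 1 = 1051.8 kN.
Bearing (10 mm plate, F_u = 450 MPa): end bolts L_c = 36 − 22/2 = 25, R_n = min(1.2×25×10×450, 2.4×20×10×450) = 135 kN/bolt; interior L_c = 73 − 22 = 51, R_n = 216 kN/bolt. φR_n = 0.75 × (3×135 + 9×216) = 1761.8 kN.
Governing: min(1051.8, 1761.8) = 1051.8 kN → bolt shear.

1051.8 kN (bolt shear governs)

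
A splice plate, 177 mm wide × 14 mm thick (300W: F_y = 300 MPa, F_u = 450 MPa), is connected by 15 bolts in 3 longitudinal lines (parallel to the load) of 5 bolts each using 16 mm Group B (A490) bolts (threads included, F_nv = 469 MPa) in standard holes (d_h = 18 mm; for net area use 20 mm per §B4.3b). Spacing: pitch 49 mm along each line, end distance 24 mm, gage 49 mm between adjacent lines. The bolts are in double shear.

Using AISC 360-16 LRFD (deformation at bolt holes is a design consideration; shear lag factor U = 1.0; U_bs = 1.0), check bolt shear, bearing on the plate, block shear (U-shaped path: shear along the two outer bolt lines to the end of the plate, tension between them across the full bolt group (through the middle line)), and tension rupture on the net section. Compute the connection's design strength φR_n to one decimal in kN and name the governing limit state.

Bolt shear: A_b = π(16)²/4 = 201.06 mm². φR_n = 0.75 × 469 × 201.06 × 15 × 2 = 2121.7 kN.
Bearing (14 mm plate, F_u = 450 MPa): end bolts L_c = 24 − 18/2 = 15, R_n = min(1.2×15×14×450, 2.4×16×14×450) = 113.4 kN/bolt; interior L_c = 49 − 18 = 31, R_n = 234.36 kN/bolt. φR_n = 0.75 × (3×113.4 + 12×234.36) = 2364.4 kN.
Block shear: shear path 2×[24+4×49] = 2×220 mm, A_gv = 6160, A_nv = 2×(220 − 4.5×20)×14 = 3640 mm²; tension across gage: (98 − 2×20)×14 = 812 mm². R_n = min(0.6×450×3640, 0.6×300×6160) + 1.0×450×812 = min(982.8, 1108.8) + 365.4 = 1348.2 kN. φR_n = 0.75 × 1348.2 = 1011.2 kN.
Tension rupture (net): A_n = (177 − 3×20)×14 = 1638 mm² (U = 1.0, A_e = A_n). φR_n = 0.75 × 450 × 1638 = 552.8 kN.
Governing: min(2121.7, 2364.4, 1011.2, 552.8) = 552.8 kN → net-section rupture.

552.8 kN (net-section rupture governs)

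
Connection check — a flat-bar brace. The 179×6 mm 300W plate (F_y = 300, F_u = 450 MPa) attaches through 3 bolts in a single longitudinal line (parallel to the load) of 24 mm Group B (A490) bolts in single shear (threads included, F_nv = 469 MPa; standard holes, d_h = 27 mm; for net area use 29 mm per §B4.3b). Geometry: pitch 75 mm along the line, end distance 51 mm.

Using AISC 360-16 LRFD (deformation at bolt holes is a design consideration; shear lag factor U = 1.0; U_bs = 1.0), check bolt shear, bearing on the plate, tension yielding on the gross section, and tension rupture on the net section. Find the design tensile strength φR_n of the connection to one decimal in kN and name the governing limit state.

290.0 kN (gross-section yield governs)

Bolt shear: A_b = π(24)²/4 = 452.39 mm². φR_n = 0.75 × 469 × 452.39 × 3 × 1 = 477.4 kN.
Bearing (6 mm plate, F_u = 450 MPa): end bolts L_c = 51 − 27/2 = 37.5, R_n = min(1.2×37.5×6×450, 2.4×24×6×450) = 121.5 kN/bolt; interior L_c = 75 − 27 = 48, R_n = 155.52 kN/bolt. φR_n = 0.75 × (1×121.5 + 2×155.52) = 324.4 kN.
Tension yield (gross): A_g = 179×6 = 1074 mm². φR_n = 0.90 × 300 × 1074 = 290.0 kN.
Tension rupture (net): A_n = (179 − 1×29)×6 = 900 mm² (U = 1.0, A_e = A_n). φR_n = 0.75 × 450 × 900 = 303.8 kN.
Governing: min(477.4, 324.4, 290.0, 303.8) = 290.0 kN → gross-section yield.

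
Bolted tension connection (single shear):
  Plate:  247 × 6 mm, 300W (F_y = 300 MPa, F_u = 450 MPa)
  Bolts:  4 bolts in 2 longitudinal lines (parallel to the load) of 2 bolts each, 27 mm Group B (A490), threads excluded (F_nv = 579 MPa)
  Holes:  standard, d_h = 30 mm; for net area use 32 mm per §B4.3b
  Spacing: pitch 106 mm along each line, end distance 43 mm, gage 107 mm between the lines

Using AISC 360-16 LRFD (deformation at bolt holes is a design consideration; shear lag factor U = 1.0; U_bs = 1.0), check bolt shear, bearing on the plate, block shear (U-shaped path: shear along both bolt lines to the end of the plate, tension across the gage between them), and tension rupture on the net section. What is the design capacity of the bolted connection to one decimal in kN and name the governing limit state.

370.6 kN (net-section rupture governs)

Bolt shear: A_b = π(27)²/4 = 572.56 mm². φR_n = 0.75 × 579 × 572.56 × 4 × 1 = 994.5 kN.
Bearing (6 mm plate, F_u = 450 MPa): end bolts L_c = 43 − 30/2 = 28, R_n = min(1.2×28×6×450, 2.4×27×6×450) = 90.72 kN/bolt; interior L_c = 106 − 30 = 76, R_n = 174.96 kN/bolt. φR_n = 0.75 × (2×90.72 + 2×174.96) = 398.5 kN.
Block shear: shear path 2×[43+1×106] = 2×149 mm, A_gv = 1788, A_nv = 2×(149 − 1.5×32)×6 = 1212 mm²; tension across gage: (107 − 1×32)×6 = 450 mm². R_n = min(0.6×450×1212, 0.6×300×1788) + 1.0×450×450 = min(327.24, 321.84) + 202.5 = 524.34 kN. φR_n = 0.75 × 524.34 = 393.3 kN.
Tension rupture (net): A_n = (247 − 2×32)×6 = 1098 mm² (U = 1.0, A_e = A_n). φR_n = 0.75 × 450 × 1098 = 370.6 kN.
Governing: min(994.5, 398.5, 393.3, 370.6) = 370.6 kN → net-section rupture.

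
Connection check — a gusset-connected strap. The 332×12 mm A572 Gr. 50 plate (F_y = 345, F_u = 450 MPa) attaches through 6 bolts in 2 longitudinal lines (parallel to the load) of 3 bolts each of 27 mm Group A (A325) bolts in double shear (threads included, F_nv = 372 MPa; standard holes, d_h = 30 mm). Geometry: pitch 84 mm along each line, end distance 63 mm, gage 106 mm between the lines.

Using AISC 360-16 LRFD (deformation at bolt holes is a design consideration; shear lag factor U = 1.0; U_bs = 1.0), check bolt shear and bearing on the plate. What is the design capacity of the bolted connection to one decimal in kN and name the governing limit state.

Bolt shear: A_b = π(27)²/4 = 572.56 mm². φR_n = 0.75 × 372 × 572.56 × 6 × 2 = 1916.9 kN.
Bearing (12 mm plate, F_u = 450 MPa): end bolts L_c = 63 − 30/2 = 48, R_n = min(1.2×48×12×450, 2.4×27×12×450) = 311.04 kN/bolt; interior L_c = 84 − 30 = 54, R_n = 349.92 kN/bolt. φR_n = 0.75 × (2×311.04 + 4×349.92) = 1516.3 kN.
Governing: min(1916.9, 1516.3) = 1516.3 kN → bearing.

1516.3 kN (bearing governs)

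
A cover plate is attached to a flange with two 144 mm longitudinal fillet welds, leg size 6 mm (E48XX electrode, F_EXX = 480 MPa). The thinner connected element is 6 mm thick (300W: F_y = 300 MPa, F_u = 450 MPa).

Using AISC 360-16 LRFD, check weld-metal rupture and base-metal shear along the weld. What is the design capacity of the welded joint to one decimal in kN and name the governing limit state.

Weld metal: throat = 0.707×6 = 4.242 mm, L = 2×144 = 288 mm. φR_n = 0.75 × 0.6 × 480 × 4.242 × 288 = 263.9 kN.
Base metal shear (6 mm plate): yield φR_n = 1.0×0.6×300×6×288 = 311.0 kN; rupture φR_n = 0.75×0.6×450×6×288 = 349.9 kN; take 311.0 kN (yield).
Governing: min(263.9, 311.0) = 263.9 kN → weld metal.

263.9 kN (weld metal governs)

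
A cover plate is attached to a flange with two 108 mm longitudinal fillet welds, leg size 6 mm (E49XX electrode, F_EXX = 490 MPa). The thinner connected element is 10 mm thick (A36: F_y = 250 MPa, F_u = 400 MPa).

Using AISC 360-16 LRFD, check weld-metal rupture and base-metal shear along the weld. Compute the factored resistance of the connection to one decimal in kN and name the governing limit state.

Weld metal: throat = 0.707×6 = 4.242 mm, L = 2×108 = 216 mm. φR_n = 0.75 × 0.6 × 490 × 4.242 × 216 = 202.0 kN.
Base metal shear (10 mm plate): yield φR_n = 1.0×0.6×250×10×216 = 324.0 kN; rupture φR_n = 0.75×0.6×400×10×216 = 388.8 kN; take 324.0 kN (yield).
Governing: min(202.0, 324.0) = 202.0 kN → weld metal.

202.0 kN (weld metal governs)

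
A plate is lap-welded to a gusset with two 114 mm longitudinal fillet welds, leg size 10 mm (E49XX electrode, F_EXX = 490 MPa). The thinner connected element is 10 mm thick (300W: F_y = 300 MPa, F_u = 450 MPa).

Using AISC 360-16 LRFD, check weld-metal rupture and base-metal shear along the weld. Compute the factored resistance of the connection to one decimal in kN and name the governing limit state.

Weld metal: throat = 0.707×10 = 7.07 mm, L = 2×114 = 228 mm. φR_n = 0.75 × 0.6 × 490 × 7.07 × 228 = 355.4 kN.
Base metal shear (10 mm plate): yield φR_n = 1.0×0.6×300×10×228 = 410.4 kN; rupture φR_n = 0.75×0.6×450×10×228 = 461.7 kN; take 410.4 kN (yield).
Governing: min(355.4, 410.4) = 355.4 kN → weld metal.

355.4 kN (weld metal governs)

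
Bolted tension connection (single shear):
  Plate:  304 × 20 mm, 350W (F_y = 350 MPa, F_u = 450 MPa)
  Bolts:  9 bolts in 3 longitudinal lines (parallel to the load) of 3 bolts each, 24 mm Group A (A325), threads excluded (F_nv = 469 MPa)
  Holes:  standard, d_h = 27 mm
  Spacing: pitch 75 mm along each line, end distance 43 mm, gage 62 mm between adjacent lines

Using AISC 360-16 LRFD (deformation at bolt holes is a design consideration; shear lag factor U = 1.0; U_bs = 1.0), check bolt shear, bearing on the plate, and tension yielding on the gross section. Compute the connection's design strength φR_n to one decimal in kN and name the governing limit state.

Bolt shear: A_b = π(24)²/4 = 452.39 mm². φR_n = 0.75 × 469 × 452.39 × 9 × 1 = 1432.2 kN.
Bearing (20 mm plate, F_u = 450 MPa): end bolts L_c = 43 − 27/2 = 29.5, R_n = min(1.2×29.5×20×450, 2.4×24×20×450) = 318.6 kN/bolt; interior L_c = 75 − 27 = 48, R_n = 518.4 kN/bolt. φR_n = 0.75 × (3×318.6 + 6×518.4) = 3049.7 kN.
Tension yield (gross): A_g = 304×20 = 6080 mm². φR_n = 0.90 × 350 × 6080 = 1915.2 kN.
Governing: min(1432.2, 3049.7, 1915.2) = 1432.2 kN → bolt shear.

1432.2 kN (bolt shear governs)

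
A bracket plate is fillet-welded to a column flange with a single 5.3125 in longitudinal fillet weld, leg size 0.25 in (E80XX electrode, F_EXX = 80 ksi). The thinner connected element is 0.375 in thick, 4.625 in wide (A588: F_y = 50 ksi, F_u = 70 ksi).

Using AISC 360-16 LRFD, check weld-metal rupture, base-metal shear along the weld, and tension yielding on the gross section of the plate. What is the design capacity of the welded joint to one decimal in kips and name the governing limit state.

Weld metal: throat = 0.707×0.25 = 0.17675 in, L = 5.3125 in. φR_n = 0.75 × 0.6 × 80 × 0.17675 × 5.3125 = 33.8 kips.
Base metal shear (0.375 in plate): yield φR_n = 1.0×0.6×50×0.375×5.3125 = 59.8 kips; rupture φR_n = 0.75×0.6×70×0.375×5.3125 = 62.8 kips; take 59.8 kips (yield).
Tension yield (gross): A_g = 4.625×0.375 = 1.7344 in². φR_n = 0.90 × 50 × 1.7344 = 78.0 kips.
Governing: min(33.8, 59.8, 78.0) = 33.8 kips → weld metal.

33.8 kips (weld metal governs)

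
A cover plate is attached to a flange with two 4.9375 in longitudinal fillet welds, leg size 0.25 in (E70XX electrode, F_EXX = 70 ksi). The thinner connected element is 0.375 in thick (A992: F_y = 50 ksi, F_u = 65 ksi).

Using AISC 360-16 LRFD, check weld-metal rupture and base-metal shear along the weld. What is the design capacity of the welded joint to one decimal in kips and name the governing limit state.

55.0 kips (weld metal governs)

Weld metal: throat = 0.707×0.25 = 0.17675 in, L = 2×4.9375 = 9.875 in. φR_n = 0.75 × 0.6 × 70 × 0.17675 × 9.875 = 55.0 kips.
Base metal shear (0.375 in plate): yield φR_n = 1.0×0.6×50×0.375×9.875 = 111.1 kips; rupture φR_n = 0.75×0.6×65×0.375×9.875 = 108.3 kips; take 108.3 kips (rupture).
Governing: min(55.0, 108.3) = 55.0 kips → weld metal.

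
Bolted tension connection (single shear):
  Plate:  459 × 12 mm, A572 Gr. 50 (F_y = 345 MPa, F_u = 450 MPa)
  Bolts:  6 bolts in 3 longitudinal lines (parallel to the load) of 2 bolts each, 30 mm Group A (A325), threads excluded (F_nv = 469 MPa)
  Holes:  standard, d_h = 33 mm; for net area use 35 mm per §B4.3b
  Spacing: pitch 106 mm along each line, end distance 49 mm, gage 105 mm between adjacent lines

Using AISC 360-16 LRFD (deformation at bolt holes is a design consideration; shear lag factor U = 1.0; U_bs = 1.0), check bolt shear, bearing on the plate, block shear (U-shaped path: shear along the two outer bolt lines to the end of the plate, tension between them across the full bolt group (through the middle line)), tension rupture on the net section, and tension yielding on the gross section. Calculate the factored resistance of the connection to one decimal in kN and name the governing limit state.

Bolt shear: A_b = π(30)²/4 = 706.86 mm². φR_n = 0.75 × 469 × 706.86 × 6 × 1 = 1491.8 kN.
Bearing (12 mm plate, F_u = 450 MPa): end bolts L_c = 49 − 33/2 = 32.5, R_n = min(1.2×32.5×12×450, 2.4×30×12×450) = 210.6 kN/bolt; interior L_c = 106 − 33 = 73, R_n = 388.8 kN/bolt. φR_n = 0.75 × (3×210.6 + 3×388.8) = 1348.7 kN.
Block shear: shear path 2×[49+1×106] = 2×155 mm, A_gv = 3720, A_nv = 2×(155 − 1.5×35)×12 = 2460 mm²; tension across gage: (210 − 2×35)×12 = 1680 mm². R_n = min(0.6×450×2460, 0.6×345×3720) + 1.0×450×1680 = min(664.2, 770.04) + 756 = 1420.2 kN. φR_n = 0.75 × 1420.2 = 1065.2 kN.
Tension rupture (net): A_n = (459 − 3×35)×12 = 4248 mm² (U = 1.0, A_e = A_n). φR_n = 0.75 × 450 × 4248 = 1433.7 kN.
Tension yield (gross): A_g = 459×12 = 5508 mm². φR_n = 0.90 × 345 × 5508 = 1710.2 kN.
Governing: min(1491.8, 1348.7, 1065.2, 1433.7, 1710.2) = 1065.2 kN → block shear.

1065.2 kN (block shear governs)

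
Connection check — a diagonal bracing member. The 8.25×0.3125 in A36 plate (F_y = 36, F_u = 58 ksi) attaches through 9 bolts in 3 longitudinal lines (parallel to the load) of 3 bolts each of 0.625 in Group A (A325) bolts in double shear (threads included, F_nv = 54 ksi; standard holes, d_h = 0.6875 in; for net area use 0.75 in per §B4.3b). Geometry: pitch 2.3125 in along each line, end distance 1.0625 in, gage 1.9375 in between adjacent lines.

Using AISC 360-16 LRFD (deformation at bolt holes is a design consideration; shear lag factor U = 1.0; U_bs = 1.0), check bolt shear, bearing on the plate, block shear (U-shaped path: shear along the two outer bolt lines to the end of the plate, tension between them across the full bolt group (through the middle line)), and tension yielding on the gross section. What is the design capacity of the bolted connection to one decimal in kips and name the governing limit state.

Bolt shear: A_b = π(0.625)²/4 = 0.3068 in². φR_n = 0.75 × 54 × 0.3068 × 9 × 2 = 223.7 kips.
Bearing (0.3125 in plate, F_u = 58 ksi): end bolts L_c = 1.0625 − 0.6875/2 = 0.71875, R_n = min(1.2×0.71875×0.3125×58, 2.4×0.625×0.3125×58) = 15.633 kips/bolt; interior L_c = 2.3125 − 0.6875 = 1.625, R_n = 27.188 kips/bolt. φR_n = 0.75 × (3×15.633 + 6×27.188) = 157.5 kips.
Block shear: shear path 2×[1.0625+2×2.3125] = 2×5.6875 in, A_gv = 3.5547, A_nv = 2×(5.6875 − 2.5×0.75)×0.3125 = 2.3828 in²; tension across gage: (3.875 − 2×0.75)×0.3125 = 0.74219 in². R_n = min(0.6×58×2.3828, 0.6×36×3.5547) + 1.0×58×0.74219 = min(82.921, 76.782) + 43.047 = 119.83 kips. φR_n = 0.75 × 119.83 = 89.9 kips.
Tension yield (gross): A_g = 8.25×0.3125 = 2.5781 in². φR_n = 0.90 × 36 × 2.5781 = 83.5 kips.
Governing: min(223.7, 157.5, 89.9, 83.5) = 83.5 kips → gross-section yield.

83.5 kips (gross-section yield governs)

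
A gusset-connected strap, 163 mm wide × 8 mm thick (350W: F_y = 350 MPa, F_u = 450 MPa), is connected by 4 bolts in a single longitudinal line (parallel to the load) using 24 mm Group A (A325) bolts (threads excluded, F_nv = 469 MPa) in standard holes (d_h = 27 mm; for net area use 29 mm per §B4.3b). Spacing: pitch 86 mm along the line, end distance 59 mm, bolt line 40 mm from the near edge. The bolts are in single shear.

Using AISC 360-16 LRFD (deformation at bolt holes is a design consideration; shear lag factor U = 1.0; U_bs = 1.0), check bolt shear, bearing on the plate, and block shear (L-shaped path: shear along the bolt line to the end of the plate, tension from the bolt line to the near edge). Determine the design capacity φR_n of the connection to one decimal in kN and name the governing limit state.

Bolt shear: A_b = π(24)²/4 = 452.39 mm². φR_n = 0.75 × 469 × 452.39 × 4 × 1 = 636.5 kN.
Bearing (8 mm plate, F_u = 450 MPa): end bolts L_c = 59 − 27/2 = 45.5, R_n = min(1.2×45.5×8×450, 2.4×24×8×450) = 196.56 kN/bolt; interior L_c = 86 − 27 = 59, R_n = 207.36 kN/bolt. φR_n = 0.75 × (1×196.56 + 3×207.36) = 614.0 kN.
Block shear: shear path 1×[59+3×86] = 1×317 mm, A_gv = 2536, A_nv = 1×(317 − 3.5×29)×8 = 1724 mm²; tension to near edge: (40 − 0.5×29)×8 = 204 mm². R_n = min(0.6×450×1724, 0.6×350×2536) + 1.0×450×204 = min(465.48, 532.56) + 91.8 = 557.28 kN. φR_n = 0.75 × 557.28 = 418.0 kN.
Governing: min(636.5, 614.0, 418.0) = 418.0 kN → block shear.

418.0 kN (block shear governs)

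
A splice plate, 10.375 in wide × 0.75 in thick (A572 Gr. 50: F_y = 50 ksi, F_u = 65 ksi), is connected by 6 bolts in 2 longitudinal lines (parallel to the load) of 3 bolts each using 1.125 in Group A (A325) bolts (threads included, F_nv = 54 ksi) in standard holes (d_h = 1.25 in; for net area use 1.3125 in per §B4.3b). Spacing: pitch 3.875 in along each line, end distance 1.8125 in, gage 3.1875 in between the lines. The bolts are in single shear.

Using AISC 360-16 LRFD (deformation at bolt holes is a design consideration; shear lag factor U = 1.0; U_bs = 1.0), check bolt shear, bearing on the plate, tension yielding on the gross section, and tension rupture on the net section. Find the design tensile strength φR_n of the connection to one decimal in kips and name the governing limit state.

Bolt shear: A_b = π(1.125)²/4 = 0.99402 in². φR_n = 0.75 × 54 × 0.99402 × 6 × 1 = 241.5 kips.
Bearing (0.75 in plate, F_u = 65 ksi): end bolts L_c = 1.8125 − 1.25/2 = 1.1875, R_n = min(1.2×1.1875×0.75×65, 2.4×1.125×0.75×65) = 69.469 kips/bolt; interior L_c = 3.875 − 1.25 = 2.625, R_n = 131.63 kips/bolt. φR_n = 0.75 × (2×69.469 + 4×131.63) = 499.1 kips.
Tension yield (gross): A_g = 10.375×0.75 = 7.7813 in². φR_n = 0.90 × 50 × 7.7813 = 350.2 kips.
Tension rupture (net): A_n = (10.375 − 2×1.3125)×0.75 = 5.8125 in² (U = 1.0, A_e = A_n). φR_n = 0.75 × 65 × 5.8125 = 283.4 kips.
Governing: min(241.5, 499.1, 350.2, 283.4) = 241.5 kips → bolt shear.

241.5 kips (bolt shear governs)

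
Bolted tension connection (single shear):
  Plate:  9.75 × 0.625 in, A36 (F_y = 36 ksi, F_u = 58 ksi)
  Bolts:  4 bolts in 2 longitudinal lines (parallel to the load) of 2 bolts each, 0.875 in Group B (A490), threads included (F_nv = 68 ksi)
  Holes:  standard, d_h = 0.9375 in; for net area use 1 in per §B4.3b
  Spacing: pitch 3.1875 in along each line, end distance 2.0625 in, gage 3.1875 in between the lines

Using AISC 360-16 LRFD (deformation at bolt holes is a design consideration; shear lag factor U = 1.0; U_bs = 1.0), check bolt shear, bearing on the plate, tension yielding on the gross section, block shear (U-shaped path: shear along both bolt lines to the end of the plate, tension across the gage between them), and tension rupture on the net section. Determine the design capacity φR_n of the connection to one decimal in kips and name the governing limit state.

Bolt shear: A_b = π(0.875)²/4 = 0.60132 in². φR_n = 0.75 × 68 × 0.60132 × 4 × 1 = 122.7 kips.
Bearing (0.625 in plate, F_u = 58 ksi): end bolts L_c = 2.0625 − 0.9375/2 = 1.59375, R_n = min(1.2×1.59375×0.625×58, 2.4×0.875×0.625×58) = 69.328 kips/bolt; interior L_c = 3.1875 − 0.9375 = 2.25, R_n = 76.125 kips/bolt. φR_n = 0.75 × (2×69.328 + 2×76.125) = 218.2 kips.
Tension yield (gross): A_g = 9.75×0.625 = 6.0938 in². φR_n = 0.90 × 36 × 6.0938 = 197.4 kips.
Block shear: shear path 2×[2.0625+1×3.1875] = 2×5.25 in, A_gv = 6.5625, A_nv = 2×(5.25 − 1.5×1)×0.625 = 4.6875 in²; tension across gage: (3.1875 − 1×1)×0.625 = 1.3672 in². R_n = min(0.6×58×4.6875, 0.6×36×6.5625) + 1.0×58×1.3672 = min(163.13, 141.75) + 79.298 = 221.05 kips. φR_n = 0.75 × 221.05 = 165.8 kips.
Tension rupture (net): A_n = (9.75 − 2×1)×0.625 = 4.8438 in² (U = 1.0, A_e = A_n). φR_n = 0.75 × 58 × 4.8438 = 210.7 kips.
Governing: min(122.7, 218.2, 197.4, 165.8, 210.7) = 122.7 kips → bolt shear.

122.7 kips (bolt shear governs)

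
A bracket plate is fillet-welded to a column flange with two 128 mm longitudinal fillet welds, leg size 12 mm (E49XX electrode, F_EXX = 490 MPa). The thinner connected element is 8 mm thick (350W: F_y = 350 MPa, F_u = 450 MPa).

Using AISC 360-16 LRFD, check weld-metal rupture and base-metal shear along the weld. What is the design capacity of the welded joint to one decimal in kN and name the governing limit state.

Weld metal: throat = 0.707×12 = 8.484 mm, L = 2×128 = 256 mm. φR_n = 0.75 × 0.6 × 490 × 8.484 × 256 = 478.9 kN.
Base metal shear (8 mm plate): yield φR_n = 1.0×0.6×350×8×256 = 430.1 kN; rupture φR_n = 0.75×0.6×450×8×256 = 414.7 kN; take 414.7 kN (rupture).
Governing: min(478.9, 414.7) = 414.7 kN → base-metal shear.

414.7 kN (base-metal shear governs)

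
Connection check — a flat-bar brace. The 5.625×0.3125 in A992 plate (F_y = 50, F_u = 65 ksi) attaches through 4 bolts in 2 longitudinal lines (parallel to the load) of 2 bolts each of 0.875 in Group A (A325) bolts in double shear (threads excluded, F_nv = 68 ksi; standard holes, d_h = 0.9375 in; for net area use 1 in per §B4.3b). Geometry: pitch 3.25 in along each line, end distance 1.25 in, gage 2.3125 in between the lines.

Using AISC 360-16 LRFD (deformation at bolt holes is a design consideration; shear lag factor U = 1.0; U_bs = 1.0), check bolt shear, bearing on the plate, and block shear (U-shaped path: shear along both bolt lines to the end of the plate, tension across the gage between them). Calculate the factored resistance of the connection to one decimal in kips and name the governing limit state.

74.8 kips (block shear governs)

Bolt shear: A_b = π(0.875)²/4 = 0.60132 in². φR_n = 0.75 × 68 × 0.60132 × 4 × 2 = 245.3 kips.
Bearing (0.3125 in plate, F_u = 65 ksi): end bolts L_c = 1.25 − 0.9375/2 = 0.78125, R_n = min(1.2×0.78125×0.3125×65, 2.4×0.875×0.3125×65) = 19.043 kips/bolt; interior L_c = 3.25 − 0.9375 = 2.3125, R_n = 42.656 kips/bolt. φR_n = 0.75 × (2×19.043 + 2×42.656) = 92.5 kips.
Block shear: shear path 2×[1.25+1×3.25] = 2×4.5 in, A_gv = 2.8125, A_nv = 2×(4.5 − 1.5×1)×0.3125 = 1.875 in²; tension across gage: (2.3125 − 1×1)×0.3125 = 0.41016 in². R_n = min(0.6×65×1.875, 0.6×50×2.8125) + 1.0×65×0.41016 = min(73.125, 84.375) + 26.66 = 99.785 kips. φR_n = 0.75 × 99.785 = 74.8 kips.
Governing: min(245.3, 92.5, 74.8) = 74.8 kips → block shear.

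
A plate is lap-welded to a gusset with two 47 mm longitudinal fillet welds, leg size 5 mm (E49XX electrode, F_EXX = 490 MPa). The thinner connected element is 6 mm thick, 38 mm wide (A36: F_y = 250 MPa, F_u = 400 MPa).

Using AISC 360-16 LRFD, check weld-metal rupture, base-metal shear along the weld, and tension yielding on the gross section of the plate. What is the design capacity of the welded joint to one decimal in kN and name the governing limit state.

Weld metal: throat = 0.707×5 = 3.535 mm, L = 2×47 = 94 mm. φR_n = 0.75 × 0.6 × 490 × 3.535 × 94 = 73.3 kN.
Base metal shear (6 mm plate): yield φR_n = 1.0×0.6×250×6×94 = 84.6 kN; rupture φR_n = 0.75×0.6×400×6×94 = 101.5 kN; take 84.6 kN (yield).
Tension yield (gross): A_g = 38×6 = 228 mm². φR_n = 0.90 × 250 × 228 = 51.3 kN.
Governing: min(73.3, 84.6, 51.3) = 51.3 kN → gross-section yield.

51.3 kN (gross-section yield governs)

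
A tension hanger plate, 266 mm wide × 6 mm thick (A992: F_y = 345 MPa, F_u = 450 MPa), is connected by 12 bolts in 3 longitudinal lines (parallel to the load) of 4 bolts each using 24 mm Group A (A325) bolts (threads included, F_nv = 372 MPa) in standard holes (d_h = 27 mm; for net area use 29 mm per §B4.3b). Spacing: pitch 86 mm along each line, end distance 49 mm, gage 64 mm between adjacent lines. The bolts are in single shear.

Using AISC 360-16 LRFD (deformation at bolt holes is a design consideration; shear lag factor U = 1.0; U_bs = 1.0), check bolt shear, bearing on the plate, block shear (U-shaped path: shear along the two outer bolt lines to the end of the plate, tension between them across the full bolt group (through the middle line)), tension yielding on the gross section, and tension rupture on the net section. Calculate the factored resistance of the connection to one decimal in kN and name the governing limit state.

Bolt shear: A_b = π(24)²/4 = 452.39 mm². φR_n = 0.75 × 372 × 452.39 × 12 × 1 = 1514.6 kN.
Bearing (6 mm plate, F_u = 450 MPa): end bolts L_c = 49 − 27/2 = 35.5, R_n = min(1.2×35.5×6×450, 2.4×24×6×450) = 115.02 kN/bolt; interior L_c = 86 − 27 = 59, R_n = 155.52 kN/bolt. φR_n = 0.75 × (3×115.02 + 9×155.52) = 1308.6 kN.
Block shear: shear path 2×[49+3×86] = 2×307 mm, A_gv = 3684, A_nv = 2×(307 − 3.5×29)×6 = 2466 mm²; tension across gage: (128 − 2×29)×6 = 420 mm². R_n = min(0.6×450×2466, 0.6×345×3684) + 1.0×450×420 = min(665.82, 762.59) + 189 = 854.82 kN. φR_n = 0.75 × 854.82 = 641.1 kN.
Tension yield (gross): A_g = 266×6 = 1596 mm². φR_n = 0.90 × 345 × 1596 = 495.6 kN.
Tension rupture (net): A_n = (266 − 3×29)×6 = 1074 mm² (U = 1.0, A_e = A_n). φR_n = 0.75 × 450 × 1074 = 362.5 kN.
Governing: min(1514.6, 1308.6, 641.1, 495.6, 362.5) = 362.5 kN → net-section rupture.

362.5 kN (net-section rupture governs)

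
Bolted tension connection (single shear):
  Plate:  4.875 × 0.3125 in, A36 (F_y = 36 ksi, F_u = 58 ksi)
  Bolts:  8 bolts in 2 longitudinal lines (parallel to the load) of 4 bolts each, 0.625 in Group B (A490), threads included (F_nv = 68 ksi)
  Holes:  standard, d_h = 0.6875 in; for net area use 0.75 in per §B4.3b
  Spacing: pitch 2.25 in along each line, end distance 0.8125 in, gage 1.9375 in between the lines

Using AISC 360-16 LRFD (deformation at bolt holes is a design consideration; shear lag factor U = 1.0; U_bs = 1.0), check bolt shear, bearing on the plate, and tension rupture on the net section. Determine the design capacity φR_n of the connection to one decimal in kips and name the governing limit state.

45.9 kips (net-section rupture governs)

Bolt shear: A_b = π(0.625)²/4 = 0.3068 in². φR_n = 0.75 × 68 × 0.3068 × 8 × 1 = 125.2 kips.
Bearing (0.3125 in plate, F_u = 58 ksi): end bolts L_c = 0.8125 − 0.6875/2 = 0.46875, R_n = min(1.2×0.46875×0.3125×58, 2.4×0.625×0.3125×58) = 10.195 kips/bolt; interior L_c = 2.25 − 0.6875 = 1.5625, R_n = 27.188 kips/bolt. φR_n = 0.75 × (2×10.195 + 6×27.188) = 137.6 kips.
Tension rupture (net): A_n = (4.875 − 2×0.75)×0.3125 = 1.0547 in² (U = 1.0, A_e = A_n). φR_n = 0.75 × 58 × 1.0547 = 45.9 kips.
Governing: min(125.2, 137.6, 45.9) = 45.9 kips → net-section rupture.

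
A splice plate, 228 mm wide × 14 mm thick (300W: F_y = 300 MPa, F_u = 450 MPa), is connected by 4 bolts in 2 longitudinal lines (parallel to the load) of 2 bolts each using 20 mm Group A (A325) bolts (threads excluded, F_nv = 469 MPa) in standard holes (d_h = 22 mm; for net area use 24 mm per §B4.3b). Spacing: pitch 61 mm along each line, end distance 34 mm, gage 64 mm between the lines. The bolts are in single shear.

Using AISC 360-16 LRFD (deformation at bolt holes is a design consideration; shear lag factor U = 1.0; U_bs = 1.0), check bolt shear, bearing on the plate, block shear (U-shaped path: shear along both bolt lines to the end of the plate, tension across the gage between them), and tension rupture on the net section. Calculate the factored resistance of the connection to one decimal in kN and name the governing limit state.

Bolt shear: A_b = π(20)²/4 = 314.16 mm². φR_n = 0.75 × 469 × 314.16 × 4 × 1 = 442.0 kN.
Bearing (14 mm plate, F_u = 450 MPa): end bolts L_c = 34 − 22/2 = 23, R_n = min(1.2×23×14×450, 2.4×20×14×450) = 173.88 kN/bolt; interior L_c = 61 − 22 = 39, R_n = 294.84 kN/bolt. φR_n = 0.75 × (2×173.88 + 2×294.84) = 703.1 kN.
Block shear: shear path 2×[34+1×61] = 2×95 mm, A_gv = 2660, A_nv = 2×(95 − 1.5×24)×14 = 1652 mm²; tension across gage: (64 − 1×24)×14 = 560 mm². R_n = min(0.6×450×1652, 0.6×300×2660) + 1.0×450×560 = min(446.04, 478.8) + 252 = 698.04 kN. φR_n = 0.75 × 698.04 = 523.5 kN.
Tension rupture (net): A_n = (228 − 2×24)×14 = 2520 mm² (U = 1.0, A_e = A_n). φR_n = 0.75 × 450 × 2520 = 850.5 kN.
Governing: min(442.0, 703.1, 523.5, 850.5) = 442.0 kN → bolt shear.

442.0 kN (bolt shear governs)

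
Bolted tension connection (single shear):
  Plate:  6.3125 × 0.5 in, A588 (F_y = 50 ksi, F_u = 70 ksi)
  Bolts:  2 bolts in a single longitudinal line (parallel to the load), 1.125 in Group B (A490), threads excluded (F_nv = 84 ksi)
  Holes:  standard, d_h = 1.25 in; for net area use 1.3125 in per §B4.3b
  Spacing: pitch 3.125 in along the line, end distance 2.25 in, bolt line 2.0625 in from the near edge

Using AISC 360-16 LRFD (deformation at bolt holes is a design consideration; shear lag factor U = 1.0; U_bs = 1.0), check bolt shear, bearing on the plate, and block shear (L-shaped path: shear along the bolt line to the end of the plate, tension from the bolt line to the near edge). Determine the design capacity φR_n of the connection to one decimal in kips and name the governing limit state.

90.6 kips (block shear governs)

Bolt shear: A_b = π(1.125)²/4 = 0.99402 in². φR_n = 0.75 × 84 × 0.99402 × 2 × 1 = 125.2 kips.
Bearing (0.5 in plate, F_u = 70 ksi): end bolts L_c = 2.25 − 1.25/2 = 1.625, R_n = min(1.2×1.625×0.5×70, 2.4×1.125×0.5×70) = 68.25 kips/bolt; interior L_c = 3.125 − 1.25 = 1.875, R_n = 78.75 kips/bolt. φR_n = 0.75 × (1×68.25 + 1×78.75) = 110.3 kips.
Block shear: shear path 1×[2.25+1×3.125] = 1×5.375 in, A_gv = 2.6875, A_nv = 1×(5.375 − 1.5×1.3125)×0.5 = 1.7031 in²; tension to near edge: (2.0625 − 0.5×1.3125)×0.5 = 0.70313 in². R_n = min(0.6×70×1.7031, 0.6×50×2.6875) + 1.0×70×0.70313 = min(71.53, 80.625) + 49.219 = 120.75 kips. φR_n = 0.75 × 120.75 = 90.6 kips.
Governing: min(125.2, 110.3, 90.6) = 90.6 kips → block shear.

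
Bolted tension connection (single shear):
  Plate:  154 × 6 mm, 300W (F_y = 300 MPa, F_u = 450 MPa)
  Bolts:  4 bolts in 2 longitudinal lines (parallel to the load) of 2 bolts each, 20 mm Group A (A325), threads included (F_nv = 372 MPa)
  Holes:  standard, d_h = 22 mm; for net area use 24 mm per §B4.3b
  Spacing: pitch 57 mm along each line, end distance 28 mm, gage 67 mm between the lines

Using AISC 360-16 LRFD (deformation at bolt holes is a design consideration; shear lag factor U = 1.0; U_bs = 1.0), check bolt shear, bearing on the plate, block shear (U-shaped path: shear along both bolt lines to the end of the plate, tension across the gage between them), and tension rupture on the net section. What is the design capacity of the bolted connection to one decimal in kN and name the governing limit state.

206.1 kN (block shear governs)

Bolt shear: A_b = π(20)²/4 = 314.16 mm². φR_n = 0.75 × 372 × 314.16 × 4 × 1 = 350.6 kN.
Bearing (6 mm plate, F_u = 450 MPa): end bolts L_c = 28 − 22/2 = 17, R_n = min(1.2×17×6×450, 2.4×20×6×450) = 55.08 kN/bolt; interior L_c = 57 − 22 = 35, R_n = 113.4 kN/bolt. φR_n = 0.75 × (2×55.08 + 2×113.4) = 252.7 kN.
Block shear: shear path 2×[28+1×57] = 2×85 mm, A_gv = 1020, A_nv = 2×(85 − 1.5×24)×6 = 588 mm²; tension across gage: (67 − 1×24)×6 = 258 mm². R_n = min(0.6×450×588, 0.6×300×1020) + 1.0×450×258 = min(158.76, 183.6) + 116.1 = 274.86 kN. φR_n = 0.75 × 274.86 = 206.1 kN.
Tension rupture (net): A_n = (154 − 2×24)×6 = 636 mm² (U = 1.0, A_e = A_n). φR_n = 0.75 × 450 × 636 = 214.7 kN.
Governing: min(350.6, 252.7, 206.1, 214.7) = 206.1 kN → block shear.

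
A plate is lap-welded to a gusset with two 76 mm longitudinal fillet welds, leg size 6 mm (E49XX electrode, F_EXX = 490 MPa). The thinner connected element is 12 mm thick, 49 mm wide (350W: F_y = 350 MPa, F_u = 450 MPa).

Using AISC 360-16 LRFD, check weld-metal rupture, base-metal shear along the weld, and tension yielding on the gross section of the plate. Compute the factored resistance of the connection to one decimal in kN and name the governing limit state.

Weld metal: throat = 0.707×6 = 4.242 mm, L = 2×76 = 152 mm. φR_n = 0.75 × 0.6 × 490 × 4.242 × 152 = 142.2 kN.
Base metal shear (12 mm plate): yield φR_n = 1.0×0.6×350×12×152 = 383.0 kN; rupture φR_n = 0.75×0.6×450×12×152 = 369.4 kN; take 369.4 kN (rupture).
Tension yield (gross): A_g = 49×12 = 588 mm². φR_n = 0.90 × 350 × 588 = 185.2 kN.
Governing: min(142.2, 369.4, 185.2) = 142.2 kN → weld metal.

142.2 kN (weld metal governs)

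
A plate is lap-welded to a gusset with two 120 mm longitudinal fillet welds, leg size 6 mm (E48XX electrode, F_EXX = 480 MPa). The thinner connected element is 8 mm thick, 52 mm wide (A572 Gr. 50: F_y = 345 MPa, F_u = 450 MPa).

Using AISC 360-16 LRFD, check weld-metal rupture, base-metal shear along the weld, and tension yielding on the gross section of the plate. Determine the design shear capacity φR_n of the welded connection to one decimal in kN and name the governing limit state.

129.2 kN (gross-section yield governs)

Weld metal: throat = 0.707×6 = 4.242 mm, L = 2×120 = 240 mm. φR_n = 0.75 × 0.6 × 480 × 4.242 × 240 = 219.9 kN.
Base metal shear (8 mm plate): yield φR_n = 1.0×0.6×345×8×240 = 397.4 kN; rupture φR_n = 0.75×0.6×450×8×240 = 388.8 kN; take 388.8 kN (rupture).
Tension yield (gross): A_g = 52×8 = 416 mm². φR_n = 0.90 × 345 × 416 = 129.2 kN.
Governing: min(219.9, 388.8, 129.2) = 129.2 kN → gross-section yield.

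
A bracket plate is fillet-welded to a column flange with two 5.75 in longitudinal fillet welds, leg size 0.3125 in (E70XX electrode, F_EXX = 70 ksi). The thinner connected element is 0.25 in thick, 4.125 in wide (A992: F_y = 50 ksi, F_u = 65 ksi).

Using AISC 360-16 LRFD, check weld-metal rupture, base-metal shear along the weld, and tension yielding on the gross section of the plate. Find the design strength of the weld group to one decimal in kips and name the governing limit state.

Weld metal: throat = 0.707×0.3125 = 0.22094 in, L = 2×5.75 = 11.5 in. φR_n = 0.75 × 0.6 × 70 × 0.22094 × 11.5 = 80.0 kips.
Base metal shear (0.25 in plate): yield φR_n = 1.0×0.6×50×0.25×11.5 = 86.3 kips; rupture φR_n = 0.75×0.6×65×0.25×11.5 = 84.1 kips; take 84.1 kips (rupture).
Tension yield (gross): A_g = 4.125×0.25 = 1.0313 in². φR_n = 0.90 × 50 × 1.0313 = 46.4 kips.
Governing: min(80.0, 84.1, 46.4) = 46.4 kips → gross-section yield.

46.4 kips (gross-section yield governs)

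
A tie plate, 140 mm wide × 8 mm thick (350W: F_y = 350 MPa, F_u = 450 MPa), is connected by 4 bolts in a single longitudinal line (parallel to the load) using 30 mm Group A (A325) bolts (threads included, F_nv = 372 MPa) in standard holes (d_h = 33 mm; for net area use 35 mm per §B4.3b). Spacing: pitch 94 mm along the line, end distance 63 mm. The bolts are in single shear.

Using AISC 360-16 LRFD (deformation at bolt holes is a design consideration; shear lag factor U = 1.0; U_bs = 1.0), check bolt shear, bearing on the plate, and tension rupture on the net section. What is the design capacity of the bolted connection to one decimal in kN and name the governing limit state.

Bolt shear: A_b = π(30)²/4 = 706.86 mm². φR_n = 0.75 × 372 × 706.86 × 4 × 1 = 788.9 kN.
Bearing (8 mm plate, F_u = 450 MPa): end bolts L_c = 63 − 33/2 = 46.5, R_n = min(1.2×46.5×8×450, 2.4×30×8×450) = 200.88 kN/bolt; interior L_c = 94 − 33 = 61, R_n = 259.2 kN/bolt. φR_n = 0.75 × (1×200.88 + 3×259.2) = 733.9 kN.
Tension rupture (net): A_n = (140 − 1×35)×8 = 840 mm² (U = 1.0, A_e = A_n). φR_n = 0.75 × 450 × 840 = 283.5 kN.
Governing: min(788.9, 733.9, 283.5) = 283.5 kN → net-section rupture.

283.5 kN (net-section rupture governs)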